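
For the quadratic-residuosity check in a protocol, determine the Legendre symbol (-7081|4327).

(-7081|4327)
  = (1573|4327)    [-7081 ≡ 1573 mod 4327]
  = (4327|1573)    [QR: 1573 ≡ 1 mod 4, sign kept]
  = (1181|1573)    [4327 ≡ 1181 mod 1573]
  = (1573|1181)    [QR: 1181 ≡ 1 mod 4, sign kept]
  = (392|1181)    [1573 ≡ 392 mod 1181]
  = -(49|1181)    [1181 ≡ 5 mod 8 ⇒ (2|1181)^3 = -1]
  = -(1181|49)    [QR: 49 ≡ 1 mod 4, sign kept]
  = -(5|49)    [1181 ≡ 5 mod 49]
  = -(49|5)    [QR: 5 ≡ 1 mod 4, sign kept]
  = -(4|5)    [49 ≡ 4 mod 5]
  = -(1|5)    [5 ≡ 5 mod 8 ⇒ (2|5)^2 = +1]
  = -1    [(1|5) = 1]

-1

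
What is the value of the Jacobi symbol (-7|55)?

Reduce the numerator: -7 ≡ 48 (mod 55), so (-7|55) = (48|55).
Factor out 2: 48 = 2^4·3. Since 55 ≡ 7 (mod 8), (2|55) = +1, and (2|55)^4 = +1. Now have (3|55).
Both 3 ≡ 3 and 55 ≡ 3 (mod 4), so reciprocity gives (3|55) = -(55|3). Reduce: 55 ≡ 1 (mod 3). Now have -(1|3).
(1|3) = 1. Collecting the sign factors: -1.

-1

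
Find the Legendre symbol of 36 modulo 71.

1

Factor out 2: 36 = 2^2·9. Since 71 ≡ 7 (mod 8), (2/71) = +1, and (2/71)^2 = +1. Now have (9/71).
9 ≡ 1 (mod 4), so quadratic reciprocity gives (9/71) = (71/9). Reduce: 71 ≡ 8 (mod 9). Now have (8/9).
Factor out 2: 8 = 2^3. Since 9 ≡ 1 (mod 8), (2/9) = +1, and (2/9)^3 = +1. Now have (1/9).
(1/9) = 1. Collecting the sign factors: 1.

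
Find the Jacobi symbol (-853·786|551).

By multiplicativity, (-853·786|551) = (-853|551)·(786|551).
First factor (-853|551):
(-853|551)
  = (249|551)    [-853 ≡ 249 mod 551]
  = (551|249)    [QR: 249 ≡ 1 mod 4, sign kept]
  = (53|249)    [551 ≡ 53 mod 249]
  = (249|53)    [QR: 53 ≡ 1 mod 4, sign kept]
  = (37|53)    [249 ≡ 37 mod 53]
  = (53|37)    [QR: 37 ≡ 1 mod 4, sign kept]
  = (16|37)    [53 ≡ 16 mod 37]
  = (1|37)    [37 ≡ 5 mod 8 ⇒ (2|37)^4 = +1]
  = 1    [(1|37) = 1]
Second factor (786|551):
(786|551)
  = (235|551)    [786 ≡ 235 mod 551]
  = -(551|235)    [QR: both ≡ 3 mod 4, sign flips]
  = -(81|235)    [551 ≡ 81 mod 235]
  = -(235|81)    [QR: 81 ≡ 1 mod 4, sign kept]
  = -(73|81)    [235 ≡ 73 mod 81]
  = -(81|73)    [QR: 73 ≡ 1 mod 4, sign kept]
  = -(8|73)    [81 ≡ 8 mod 73]
  = -(1|73)    [73 ≡ 1 mod 8 ⇒ (2|73)^3 = +1]
  = -1    [(1|73) = 1]
Product: (1)·(-1) = -1.

-1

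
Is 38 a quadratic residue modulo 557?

no

Factor out 2: 38 = 2·19. Since 557 ≡ 5 (mod 8), (2|557) = -1. Now have -(19|557).
557 ≡ 1 (mod 4), so quadratic reciprocity gives (19|557) = (557|19). Reduce: 557 ≡ 6 (mod 19). Now have -(6|19).
Factor out 2: 6 = 2·3. Since 19 ≡ 3 (mod 8), (2|19) = -1. Now have (3|19).
Both 3 ≡ 3 and 19 ≡ 3 (mod 4), so reciprocity gives (3|19) = -(19|3). Reduce: 19 ≡ 1 (mod 3). Now have -(1|3).
(1|3) = 1. Collecting the sign factors: -1.
The Legendre symbol is -1, so x^2 ≡ 38 (mod 557) has no solution.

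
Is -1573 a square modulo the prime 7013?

no

(-1573|7013)
  = (5440|7013)    [-1573 ≡ 5440 mod 7013]
  = (85|7013)    [7013 ≡ 5 mod 8 ⇒ (2|7013)^6 = +1]
  = (7013|85)    [QR: 85 ≡ 1 mod 4, sign kept]
  = (43|85)    [7013 ≡ 43 mod 85]
  = (85|43)    [QR: 85 ≡ 1 mod 4, sign kept]
  = (42|43)    [85 ≡ 42 mod 43]
  = -(21|43)    [43 ≡ 3 mod 8 ⇒ (2|43) = -1]
  = -(43|21)    [QR: 21 ≡ 1 mod 4, sign kept]
  = -(1|21)    [43 ≡ 1 mod 21]
  = -1    [(1|21) = 1]
(-1573|7013) = -1, and 7013 is prime, so -1573 is not a quadratic residue mod 7013.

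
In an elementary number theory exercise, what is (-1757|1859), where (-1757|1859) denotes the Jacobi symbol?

1

(-1757|1859)
  = (102|1859)    [-1757 ≡ 102 mod 1859]
  = -(51|1859)    [1859 ≡ 3 mod 8 ⇒ (2|1859) = -1]
  = (1859|51)    [QR: both ≡ 3 mod 4, sign flips]
  = (23|51)    [1859 ≡ 23 mod 51]
  = -(51|23)    [QR: both ≡ 3 mod 4, sign flips]
  = -(5|23)    [51 ≡ 5 mod 23]
  = -(23|5)    [QR: 5 ≡ 1 mod 4, sign kept]
  = -(3|5)    [23 ≡ 3 mod 5]
  = -(5|3)    [QR: 5 ≡ 1 mod 4, sign kept]
  = -(2|3)    [5 ≡ 2 mod 3]
  = (1|3)    [3 ≡ 3 mod 8 ⇒ (2|3) = -1]
  = 1    [(1|3) = 1]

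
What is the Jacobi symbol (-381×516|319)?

By multiplicativity, (-381·516|319) = (-381|319)·(516|319).
First factor (-381|319):
(-381|319)
  = (257|319)    [-381 ≡ 257 mod 319]
  = (319|257)    [QR: 257 ≡ 1 mod 4, sign kept]
  = (62|257)    [319 ≡ 62 mod 257]
  = (31|257)    [257 ≡ 1 mod 8 ⇒ (2|257) = +1]
  = (257|31)    [QR: 257 ≡ 1 mod 4, sign kept]
  = (9|31)    [257 ≡ 9 mod 31]
  = (31|9)    [QR: 9 ≡ 1 mod 4, sign kept]
  = (4|9)    [31 ≡ 4 mod 9]
  = (1|9)    [9 ≡ 1 mod 8 ⇒ (2|9)^2 = +1]
  = 1    [(1|9) = 1]
Second factor (516|319):
(516|319)
  = (197|319)    [516 ≡ 197 mod 319]
  = (319|197)    [QR: 197 ≡ 1 mod 4, sign kept]
  = (122|197)    [319 ≡ 122 mod 197]
  = -(61|197)    [197 ≡ 5 mod 8 ⇒ (2|197) = -1]
  = -(197|61)    [QR: 61 ≡ 1 mod 4, sign kept]
  = -(14|61)    [197 ≡ 14 mod 61]
  = (7|61)    [61 ≡ 5 mod 8 ⇒ (2|61) = -1]
  = (61|7)    [QR: 61 ≡ 1 mod 4, sign kept]
  = (5|7)    [61 ≡ 5 mod 7]
  = (7|5)    [QR: 5 ≡ 1 mod 4, sign kept]
  = (2|5)    [7 ≡ 2 mod 5]
  = -(1|5)    [5 ≡ 5 mod 8 ⇒ (2|5) = -1]
  = -1    [(1|5) = 1]
Product: (1)·(-1) = -1.

-1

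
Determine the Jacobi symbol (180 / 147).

Reduce the numerator: 180 ≡ 33 (mod 147), so (180 / 147) = (33 / 147).
33 ≡ 1 (mod 4), so quadratic reciprocity gives (33 / 147) = (147 / 33). Reduce: 147 ≡ 15 (mod 33). Now have (15 / 33).
33 ≡ 1 (mod 4), so quadratic reciprocity gives (15 / 33) = (33 / 15). Reduce: 33 ≡ 3 (mod 15). Now have (3 / 15).
Both 3 ≡ 3 and 15 ≡ 3 (mod 4), so reciprocity gives (3 / 15) = -(15 / 3). Reduce: 15 ≡ 0 (mod 3). Now have -(0 / 3).
The numerator is now 0 with denominator 3 > 1: the symbol is 0.

0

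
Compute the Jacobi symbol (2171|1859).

0

Reduce the numerator: 2171 ≡ 312 (mod 1859), so (2171|1859) = (312|1859).
Factor out 2: 312 = 2^3·39. Since 1859 ≡ 3 (mod 8), (2|1859) = -1, and (2|1859)^3 = -1. Now have -(39|1859).
Both 39 ≡ 3 and 1859 ≡ 3 (mod 4), so reciprocity gives (39|1859) = -(1859|39). Reduce: 1859 ≡ 26 (mod 39). Now have (26|39).
Factor out 2: 26 = 2·13. Since 39 ≡ 7 (mod 8), (2|39) = +1. Now have (13|39).
13 ≡ 1 (mod 4), so quadratic reciprocity gives (13|39) = (39|13). Reduce: 39 ≡ 0 (mod 13). Now have (0|13).
The numerator is now 0 with denominator 13 > 1: the symbol is 0.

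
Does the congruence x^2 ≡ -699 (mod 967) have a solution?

(-699|967)
  = -(699|967)    [967 ≡ 3 mod 4 ⇒ (-1|967) = -1]
  = (967|699)    [QR: both ≡ 3 mod 4, sign flips]
  = (268|699)    [967 ≡ 268 mod 699]
  = (67|699)    [699 ≡ 3 mod 8 ⇒ (2|699)^2 = +1]
  = -(699|67)    [QR: both ≡ 3 mod 4, sign flips]
  = -(29|67)    [699 ≡ 29 mod 67]
  = -(67|29)    [QR: 29 ≡ 1 mod 4, sign kept]
  = -(9|29)    [67 ≡ 9 mod 29]
  = -(29|9)    [QR: 9 ≡ 1 mod 4, sign kept]
  = -(2|9)    [29 ≡ 2 mod 9]
  = -(1|9)    [9 ≡ 1 mod 8 ⇒ (2|9) = +1]
  = -1    [(1|9) = 1]
(-699|967) = -1, and 967 is prime, so -699 is not a quadratic residue mod 967.

no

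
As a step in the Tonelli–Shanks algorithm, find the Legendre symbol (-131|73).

-1

(-131|73)
  = (15|73)    [-131 ≡ 15 mod 73]
  = (73|15)    [QR: 73 ≡ 1 mod 4, sign kept]
  = (13|15)    [73 ≡ 13 mod 15]
  = (15|13)    [QR: 13 ≡ 1 mod 4, sign kept]
  = (2|13)    [15 ≡ 2 mod 13]
  = -(1|13)    [13 ≡ 5 mod 8 ⇒ (2|13) = -1]
  = -1    [(1|13) = 1]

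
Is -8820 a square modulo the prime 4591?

(-8820/4591)
  = (362/4591)    [-8820 ≡ 362 mod 4591]
  = (181/4591)    [4591 ≡ 7 mod 8 ⇒ (2/4591) = +1]
  = (4591/181)    [QR: 181 ≡ 1 mod 4, sign kept]
  = (66/181)    [4591 ≡ 66 mod 181]
  = -(33/181)    [181 ≡ 5 mod 8 ⇒ (2/181) = -1]
  = -(181/33)    [QR: 33 ≡ 1 mod 4, sign kept]
  = -(16/33)    [181 ≡ 16 mod 33]
  = -(1/33)    [33 ≡ 1 mod 8 ⇒ (2/33)^4 = +1]
  = -1    [(1/33) = 1]
(-8820/4591) = -1, and 4591 is prime, so -8820 is not a quadratic residue mod 4591.

no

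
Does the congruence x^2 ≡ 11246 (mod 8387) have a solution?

yes

(11246/8387)
  = (2859/8387)    [11246 ≡ 2859 mod 8387]
  = -(8387/2859)    [QR: both ≡ 3 mod 4, sign flips]
  = -(2669/2859)    [8387 ≡ 2669 mod 2859]
  = -(2859/2669)    [QR: 2669 ≡ 1 mod 4, sign kept]
  = -(190/2669)    [2859 ≡ 190 mod 2669]
  = (95/2669)    [2669 ≡ 5 mod 8 ⇒ (2/2669) = -1]
  = (2669/95)    [QR: 2669 ≡ 1 mod 4, sign kept]
  = (9/95)    [2669 ≡ 9 mod 95]
  = (95/9)    [QR: 9 ≡ 1 mod 4, sign kept]
  = (5/9)    [95 ≡ 5 mod 9]
  = (9/5)    [QR: 5 ≡ 1 mod 4, sign kept]
  = (4/5)    [9 ≡ 4 mod 5]
  = (1/5)    [5 ≡ 5 mod 8 ⇒ (2/5)^2 = +1]
  = 1    [(1/5) = 1]
(11246/8387) = 1, and 8387 is prime, so 11246 is a quadratic residue mod 8387.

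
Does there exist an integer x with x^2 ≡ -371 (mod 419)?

yes

Reduce the numerator: -371 ≡ 48 (mod 419), so (-371/419) = (48/419).
Factor out 2: 48 = 2^4·3. Since 419 ≡ 3 (mod 8), (2/419) = -1, and (2/419)^4 = +1. Now have (3/419).
Both 3 ≡ 3 and 419 ≡ 3 (mod 4), so reciprocity gives (3/419) = -(419/3). Reduce: 419 ≡ 2 (mod 3). Now have -(2/3).
Factor out 2: 2 = 2. Since 3 ≡ 3 (mod 8), (2/3) = -1. Now have (1/3).
(1/3) = 1. Collecting the sign factors: 1.
The Legendre symbol is 1, so x^2 ≡ -371 (mod 419) has solution.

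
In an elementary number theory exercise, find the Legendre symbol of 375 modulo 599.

Both 375 ≡ 3 and 599 ≡ 3 (mod 4), so reciprocity gives (375/599) = -(599/375). Reduce: 599 ≡ 224 (mod 375). Now have -(224/375).
Factor out 2: 224 = 2^5·7. Since 375 ≡ 7 (mod 8), (2/375) = +1, and (2/375)^5 = +1. Now have -(7/375).
Both 7 ≡ 3 and 375 ≡ 3 (mod 4), so reciprocity gives (7/375) = -(375/7). Reduce: 375 ≡ 4 (mod 7). Now have (4/7).
Factor out 2: 4 = 2^2. Since 7 ≡ 7 (mod 8), (2/7) = +1, and (2/7)^2 = +1. Now have (1/7).
(1/7) = 1. Collecting the sign factors: 1.

1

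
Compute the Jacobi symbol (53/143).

1

53 ≡ 1 (mod 4), so quadratic reciprocity gives (53/143) = (143/53). Reduce: 143 ≡ 37 (mod 53). Now have (37/53).
37 ≡ 1 (mod 4), so quadratic reciprocity gives (37/53) = (53/37). Reduce: 53 ≡ 16 (mod 37). Now have (16/37).
Factor out 2: 16 = 2^4. Since 37 ≡ 5 (mod 8), (2/37) = -1, and (2/37)^4 = +1. Now have (1/37).
(1/37) = 1. Collecting the sign factors: 1.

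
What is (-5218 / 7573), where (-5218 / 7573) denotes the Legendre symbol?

-1

(-5218 / 7573)
  = (5218 / 7573)    [7573 ≡ 1 mod 4 ⇒ (-1 / 7573) = +1]
  = -(2609 / 7573)    [7573 ≡ 5 mod 8 ⇒ (2 / 7573) = -1]
  = -(7573 / 2609)    [QR: 2609 ≡ 1 mod 4, sign kept]
  = -(2355 / 2609)    [7573 ≡ 2355 mod 2609]
  = -(2609 / 2355)    [QR: 2609 ≡ 1 mod 4, sign kept]
  = -(254 / 2355)    [2609 ≡ 254 mod 2355]
  = (127 / 2355)    [2355 ≡ 3 mod 8 ⇒ (2 / 2355) = -1]
  = -(2355 / 127)    [QR: both ≡ 3 mod 4, sign flips]
  = -(69 / 127)    [2355 ≡ 69 mod 127]
  = -(127 / 69)    [QR: 69 ≡ 1 mod 4, sign kept]
  = -(58 / 69)    [127 ≡ 58 mod 69]
  = (29 / 69)    [69 ≡ 5 mod 8 ⇒ (2 / 69) = -1]
  = (69 / 29)    [QR: 29 ≡ 1 mod 4, sign kept]
  = (11 / 29)    [69 ≡ 11 mod 29]
  = (29 / 11)    [QR: 29 ≡ 1 mod 4, sign kept]
  = (7 / 11)    [29 ≡ 7 mod 11]
  = -(11 / 7)    [QR: both ≡ 3 mod 4, sign flips]
  = -(4 / 7)    [11 ≡ 4 mod 7]
  = -(1 / 7)    [7 ≡ 7 mod 8 ⇒ (2 / 7)^2 = +1]
  = -1    [(1 / 7) = 1]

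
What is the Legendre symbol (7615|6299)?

-1

(7615|6299)
  = (1316|6299)    [7615 ≡ 1316 mod 6299]
  = (329|6299)    [6299 ≡ 3 mod 8 ⇒ (2|6299)^2 = +1]
  = (6299|329)    [QR: 329 ≡ 1 mod 4, sign kept]
  = (48|329)    [6299 ≡ 48 mod 329]
  = (3|329)    [329 ≡ 1 mod 8 ⇒ (2|329)^4 = +1]
  = (329|3)    [QR: 329 ≡ 1 mod 4, sign kept]
  = (2|3)    [329 ≡ 2 mod 3]
  = -(1|3)    [3 ≡ 3 mod 8 ⇒ (2|3) = -1]
  = -1    [(1|3) = 1]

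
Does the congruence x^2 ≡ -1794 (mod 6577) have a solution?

(-1794|6577)
  = (4783|6577)    [-1794 ≡ 4783 mod 6577]
  = (6577|4783)    [QR: 6577 ≡ 1 mod 4, sign kept]
  = (1794|4783)    [6577 ≡ 1794 mod 4783]
  = (897|4783)    [4783 ≡ 7 mod 8 ⇒ (2|4783) = +1]
  = (4783|897)    [QR: 897 ≡ 1 mod 4, sign kept]
  = (298|897)    [4783 ≡ 298 mod 897]
  = (149|897)    [897 ≡ 1 mod 8 ⇒ (2|897) = +1]
  = (897|149)    [QR: 149 ≡ 1 mod 4, sign kept]
  = (3|149)    [897 ≡ 3 mod 149]
  = (149|3)    [QR: 149 ≡ 1 mod 4, sign kept]
  = (2|3)    [149 ≡ 2 mod 3]
  = -(1|3)    [3 ≡ 3 mod 8 ⇒ (2|3) = -1]
  = -1    [(1|3) = 1]
(-1794|6577) = -1, and 6577 is prime, so -1794 is not a quadratic residue mod 6577.

no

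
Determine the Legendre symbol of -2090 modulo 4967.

1

(-2090 / 4967)
  = (2877 / 4967)    [-2090 ≡ 2877 mod 4967]
  = (4967 / 2877)    [QR: 2877 ≡ 1 mod 4, sign kept]
  = (2090 / 2877)    [4967 ≡ 2090 mod 2877]
  = -(1045 / 2877)    [2877 ≡ 5 mod 8 ⇒ (2 / 2877) = -1]
  = -(2877 / 1045)    [QR: 1045 ≡ 1 mod 4, sign kept]
  = -(787 / 1045)    [2877 ≡ 787 mod 1045]
  = -(1045 / 787)    [QR: 1045 ≡ 1 mod 4, sign kept]
  = -(258 / 787)    [1045 ≡ 258 mod 787]
  = (129 / 787)    [787 ≡ 3 mod 8 ⇒ (2 / 787) = -1]
  = (787 / 129)    [QR: 129 ≡ 1 mod 4, sign kept]
  = (13 / 129)    [787 ≡ 13 mod 129]
  = (129 / 13)    [QR: 13 ≡ 1 mod 4, sign kept]
  = (12 / 13)    [129 ≡ 12 mod 13]
  = (3 / 13)    [13 ≡ 5 mod 8 ⇒ (2 / 13)^2 = +1]
  = (13 / 3)    [QR: 13 ≡ 1 mod 4, sign kept]
  = (1 / 3)    [13 ≡ 1 mod 3]
  = 1    [(1 / 3) = 1]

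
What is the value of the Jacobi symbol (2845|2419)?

(2845|2419)
  = (426|2419)    [2845 ≡ 426 mod 2419]
  = -(213|2419)    [2419 ≡ 3 mod 8 ⇒ (2|2419) = -1]
  = -(2419|213)    [QR: 213 ≡ 1 mod 4, sign kept]
  = -(76|213)    [2419 ≡ 76 mod 213]
  = -(19|213)    [213 ≡ 5 mod 8 ⇒ (2|213)^2 = +1]
  = -(213|19)    [QR: 213 ≡ 1 mod 4, sign kept]
  = -(4|19)    [213 ≡ 4 mod 19]
  = -(1|19)    [19 ≡ 3 mod 8 ⇒ (2|19)^2 = +1]
  = -1    [(1|19) = 1]

-1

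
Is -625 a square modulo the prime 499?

(-625/499)
  = (373/499)    [-625 ≡ 373 mod 499]
  = (499/373)    [QR: 373 ≡ 1 mod 4, sign kept]
  = (126/373)    [499 ≡ 126 mod 373]
  = -(63/373)    [373 ≡ 5 mod 8 ⇒ (2/373) = -1]
  = -(373/63)    [QR: 373 ≡ 1 mod 4, sign kept]
  = -(58/63)    [373 ≡ 58 mod 63]
  = -(29/63)    [63 ≡ 7 mod 8 ⇒ (2/63) = +1]
  = -(63/29)    [QR: 29 ≡ 1 mod 4, sign kept]
  = -(5/29)    [63 ≡ 5 mod 29]
  = -(29/5)    [QR: 5 ≡ 1 mod 4, sign kept]
  = -(4/5)    [29 ≡ 4 mod 5]
  = -(1/5)    [5 ≡ 5 mod 8 ⇒ (2/5)^2 = +1]
  = -1    [(1/5) = 1]
(-625/499) = -1, and 499 is prime, so -625 is not a quadratic residue mod 499.

no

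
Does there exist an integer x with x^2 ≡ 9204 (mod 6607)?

no

Reduce the numerator: 9204 ≡ 2597 (mod 6607), so (9204|6607) = (2597|6607).
2597 ≡ 1 (mod 4), so quadratic reciprocity gives (2597|6607) = (6607|2597). Reduce: 6607 ≡ 1413 (mod 2597). Now have (1413|2597).
1413 ≡ 1 (mod 4), so quadratic reciprocity gives (1413|2597) = (2597|1413). Reduce: 2597 ≡ 1184 (mod 1413). Now have (1184|1413).
Factor out 2: 1184 = 2^5·37. Since 1413 ≡ 5 (mod 8), (2|1413) = -1, and (2|1413)^5 = -1. Now have -(37|1413).
37 ≡ 1 (mod 4), so quadratic reciprocity gives (37|1413) = (1413|37). Reduce: 1413 ≡ 7 (mod 37). Now have -(7|37).
37 ≡ 1 (mod 4), so quadratic reciprocity gives (7|37) = (37|7). Reduce: 37 ≡ 2 (mod 7). Now have -(2|7).
Factor out 2: 2 = 2. Since 7 ≡ 7 (mod 8), (2|7) = +1. Now have -(1|7).
(1|7) = 1. Collecting the sign factors: -1.
(9204|6607) = -1, and 6607 is prime, so 9204 is not a quadratic residue mod 6607.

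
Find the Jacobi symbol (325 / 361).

(325 / 361)
  = (361 / 325)    [QR: 325 ≡ 1 mod 4, sign kept]
  = (36 / 325)    [361 ≡ 36 mod 325]
  = (9 / 325)    [325 ≡ 5 mod 8 ⇒ (2 / 325)^2 = +1]
  = (325 / 9)    [QR: 9 ≡ 1 mod 4, sign kept]
  = (1 / 9)    [325 ≡ 1 mod 9]
  = 1    [(1 / 9) = 1]

1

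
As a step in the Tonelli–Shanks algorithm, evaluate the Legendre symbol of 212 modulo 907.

(212/907)
  = (53/907)    [907 ≡ 3 mod 8 ⇒ (2/907)^2 = +1]
  = (907/53)    [QR: 53 ≡ 1 mod 4, sign kept]
  = (6/53)    [907 ≡ 6 mod 53]
  = -(3/53)    [53 ≡ 5 mod 8 ⇒ (2/53) = -1]
  = -(53/3)    [QR: 53 ≡ 1 mod 4, sign kept]
  = -(2/3)    [53 ≡ 2 mod 3]
  = (1/3)    [3 ≡ 3 mod 8 ⇒ (2/3) = -1]
  = 1    [(1/3) = 1]

1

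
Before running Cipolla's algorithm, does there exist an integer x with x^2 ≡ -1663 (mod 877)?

(-1663/877)
  = (91/877)    [-1663 ≡ 91 mod 877]
  = (877/91)    [QR: 877 ≡ 1 mod 4, sign kept]
  = (58/91)    [877 ≡ 58 mod 91]
  = -(29/91)    [91 ≡ 3 mod 8 ⇒ (2/91) = -1]
  = -(91/29)    [QR: 29 ≡ 1 mod 4, sign kept]
  = -(4/29)    [91 ≡ 4 mod 29]
  = -(1/29)    [29 ≡ 5 mod 8 ⇒ (2/29)^2 = +1]
  = -1    [(1/29) = 1]
The Legendre symbol is -1, so x^2 ≡ -1663 (mod 877) has no solution.

no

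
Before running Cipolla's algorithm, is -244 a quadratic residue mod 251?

(-244/251)
  = -(244/251)    [251 ≡ 3 mod 4 ⇒ (-1/251) = -1]
  = -(61/251)    [251 ≡ 3 mod 8 ⇒ (2/251)^2 = +1]
  = -(251/61)    [QR: 61 ≡ 1 mod 4, sign kept]
  = -(7/61)    [251 ≡ 7 mod 61]
  = -(61/7)    [QR: 61 ≡ 1 mod 4, sign kept]
  = -(5/7)    [61 ≡ 5 mod 7]
  = -(7/5)    [QR: 5 ≡ 1 mod 4, sign kept]
  = -(2/5)    [7 ≡ 2 mod 5]
  = (1/5)    [5 ≡ 5 mod 8 ⇒ (2/5) = -1]
  = 1    [(1/5) = 1]
The Legendre symbol is 1, so x^2 ≡ -244 (mod 251) has solution.

yes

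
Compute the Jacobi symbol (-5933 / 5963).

1

Pull out -1: (-5933 / 5963) = (-1 / 5963)·(5933 / 5963). Since 5963 ≡ 3 (mod 4), (-1 / 5963) = -1. Now have -(5933 / 5963).
5933 ≡ 1 (mod 4), so quadratic reciprocity gives (5933 / 5963) = (5963 / 5933). Reduce: 5963 ≡ 30 (mod 5933). Now have -(30 / 5933).
Factor out 2: 30 = 2·15. Since 5933 ≡ 5 (mod 8), (2 / 5933) = -1. Now have (15 / 5933).
5933 ≡ 1 (mod 4), so quadratic reciprocity gives (15 / 5933) = (5933 / 15). Reduce: 5933 ≡ 8 (mod 15). Now have (8 / 15).
Factor out 2: 8 = 2^3. Since 15 ≡ 7 (mod 8), (2 / 15) = +1, and (2 / 15)^3 = +1. Now have (1 / 15).
(1 / 15) = 1. Collecting the sign factors: 1.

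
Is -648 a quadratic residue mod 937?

yes

Reduce the numerator: -648 ≡ 289 (mod 937), so (-648/937) = (289/937).
289 ≡ 1 (mod 4), so quadratic reciprocity gives (289/937) = (937/289). Reduce: 937 ≡ 70 (mod 289). Now have (70/289).
Factor out 2: 70 = 2·35. Since 289 ≡ 1 (mod 8), (2/289) = +1. Now have (35/289).
289 ≡ 1 (mod 4), so quadratic reciprocity gives (35/289) = (289/35). Reduce: 289 ≡ 9 (mod 35). Now have (9/35).
9 ≡ 1 (mod 4), so quadratic reciprocity gives (9/35) = (35/9). Reduce: 35 ≡ 8 (mod 9). Now have (8/9).
Factor out 2: 8 = 2^3. Since 9 ≡ 1 (mod 8), (2/9) = +1, and (2/9)^3 = +1. Now have (1/9).
(1/9) = 1. Collecting the sign factors: 1.
(-648/937) = 1, and 937 is prime, so -648 is a quadratic residue mod 937.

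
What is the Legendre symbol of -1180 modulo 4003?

1

Reduce the numerator: -1180 ≡ 2823 (mod 4003), so (-1180 / 4003) = (2823 / 4003).
Both 2823 ≡ 3 and 4003 ≡ 3 (mod 4), so reciprocity gives (2823 / 4003) = -(4003 / 2823). Reduce: 4003 ≡ 1180 (mod 2823). Now have -(1180 / 2823).
Factor out 2: 1180 = 2^2·295. Since 2823 ≡ 7 (mod 8), (2 / 2823) = +1, and (2 / 2823)^2 = +1. Now have -(295 / 2823).
Both 295 ≡ 3 and 2823 ≡ 3 (mod 4), so reciprocity gives (295 / 2823) = -(2823 / 295). Reduce: 2823 ≡ 168 (mod 295). Now have (168 / 295).
Factor out 2: 168 = 2^3·21. Since 295 ≡ 7 (mod 8), (2 / 295) = +1, and (2 / 295)^3 = +1. Now have (21 / 295).
21 ≡ 1 (mod 4), so quadratic reciprocity gives (21 / 295) = (295 / 21). Reduce: 295 ≡ 1 (mod 21). Now have (1 / 21).
(1 / 21) = 1. Collecting the sign factors: 1.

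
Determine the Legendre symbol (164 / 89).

-1

Reduce the numerator: 164 ≡ 75 (mod 89), so (164 / 89) = (75 / 89).
89 ≡ 1 (mod 4), so quadratic reciprocity gives (75 / 89) = (89 / 75). Reduce: 89 ≡ 14 (mod 75). Now have (14 / 75).
Factor out 2: 14 = 2·7. Since 75 ≡ 3 (mod 8), (2 / 75) = -1. Now have -(7 / 75).
Both 7 ≡ 3 and 75 ≡ 3 (mod 4), so reciprocity gives (7 / 75) = -(75 / 7). Reduce: 75 ≡ 5 (mod 7). Now have (5 / 7).
5 ≡ 1 (mod 4), so quadratic reciprocity gives (5 / 7) = (7 / 5). Reduce: 7 ≡ 2 (mod 5). Now have (2 / 5).
Factor out 2: 2 = 2. Since 5 ≡ 5 (mod 8), (2 / 5) = -1. Now have -(1 / 5).
(1 / 5) = 1. Collecting the sign factors: -1.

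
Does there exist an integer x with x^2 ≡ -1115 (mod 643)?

Reduce the numerator: -1115 ≡ 171 (mod 643), so (-1115/643) = (171/643).
Both 171 ≡ 3 and 643 ≡ 3 (mod 4), so reciprocity gives (171/643) = -(643/171). Reduce: 643 ≡ 130 (mod 171). Now have -(130/171).
Factor out 2: 130 = 2·65. Since 171 ≡ 3 (mod 8), (2/171) = -1. Now have (65/171).
65 ≡ 1 (mod 4), so quadratic reciprocity gives (65/171) = (171/65). Reduce: 171 ≡ 41 (mod 65). Now have (41/65).
41 ≡ 1 (mod 4), so quadratic reciprocity gives (41/65) = (65/41). Reduce: 65 ≡ 24 (mod 41). Now have (24/41).
Factor out 2: 24 = 2^3·3. Since 41 ≡ 1 (mod 8), (2/41) = +1, and (2/41)^3 = +1. Now have (3/41).
41 ≡ 1 (mod 4), so quadratic reciprocity gives (3/41) = (41/3). Reduce: 41 ≡ 2 (mod 3). Now have (2/3).
Factor out 2: 2 = 2. Since 3 ≡ 3 (mod 8), (2/3) = -1. Now have -(1/3).
(1/3) = 1. Collecting the sign factors: -1.
(-1115/643) = -1, and 643 is prime, so -1115 is not a quadratic residue mod 643.

no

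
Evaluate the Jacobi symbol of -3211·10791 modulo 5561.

By multiplicativity, (-3211·10791 / 5561) = (-3211 / 5561)·(10791 / 5561).
First factor (-3211 / 5561):
Reduce the numerator: -3211 ≡ 2350 (mod 5561), so (-3211 / 5561) = (2350 / 5561).
Factor out 2: 2350 = 2·1175. Since 5561 ≡ 1 (mod 8), (2 / 5561) = +1. Now have (1175 / 5561).
5561 ≡ 1 (mod 4), so quadratic reciprocity gives (1175 / 5561) = (5561 / 1175). Reduce: 5561 ≡ 861 (mod 1175). Now have (861 / 1175).
861 ≡ 1 (mod 4), so quadratic reciprocity gives (861 / 1175) = (1175 / 861). Reduce: 1175 ≡ 314 (mod 861). Now have (314 / 861).
Factor out 2: 314 = 2·157. Since 861 ≡ 5 (mod 8), (2 / 861) = -1. Now have -(157 / 861).
157 ≡ 1 (mod 4), so quadratic reciprocity gives (157 / 861) = (861 / 157). Reduce: 861 ≡ 76 (mod 157). Now have -(76 / 157).
Factor out 2: 76 = 2^2·19. Since 157 ≡ 5 (mod 8), (2 / 157) = -1, and (2 / 157)^2 = +1. Now have -(19 / 157).
157 ≡ 1 (mod 4), so quadratic reciprocity gives (19 / 157) = (157 / 19). Reduce: 157 ≡ 5 (mod 19). Now have -(5 / 19).
5 ≡ 1 (mod 4), so quadratic reciprocity gives (5 / 19) = (19 / 5). Reduce: 19 ≡ 4 (mod 5). Now have -(4 / 5).
Factor out 2: 4 = 2^2. Since 5 ≡ 5 (mod 8), (2 / 5) = -1, and (2 / 5)^2 = +1. Now have -(1 / 5).
(1 / 5) = 1. Collecting the sign factors: -1.
Second factor (10791 / 5561):
Reduce the numerator: 10791 ≡ 5230 (mod 5561), so (10791 / 5561) = (5230 / 5561).
Factor out 2: 5230 = 2·2615. Since 5561 ≡ 1 (mod 8), (2 / 5561) = +1. Now have (2615 / 5561).
5561 ≡ 1 (mod 4), so quadratic reciprocity gives (2615 / 5561) = (5561 / 2615). Reduce: 5561 ≡ 331 (mod 2615). Now have (331 / 2615).
Both 331 ≡ 3 and 2615 ≡ 3 (mod 4), so reciprocity gives (331 / 2615) = -(2615 / 331). Reduce: 2615 ≡ 298 (mod 331). Now have -(298 / 331).
Factor out 2: 298 = 2·149. Since 331 ≡ 3 (mod 8), (2 / 331) = -1. Now have (149 / 331).
149 ≡ 1 (mod 4), so quadratic reciprocity gives (149 / 331) = (331 / 149). Reduce: 331 ≡ 33 (mod 149). Now have (33 / 149).
33 ≡ 1 (mod 4), so quadratic reciprocity gives (33 / 149) = (149 / 33). Reduce: 149 ≡ 17 (mod 33). Now have (17 / 33).
17 ≡ 1 (mod 4), so quadratic reciprocity gives (17 / 33) = (33 / 17). Reduce: 33 ≡ 16 (mod 17). Now have (16 / 17).
Factor out 2: 16 = 2^4. Since 17 ≡ 1 (mod 8), (2 / 17) = +1, and (2 / 17)^4 = +1. Now have (1 / 17).
(1 / 17) = 1. Collecting the sign factors: 1.
Product: (-1)·(1) = -1.

-1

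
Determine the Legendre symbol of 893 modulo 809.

(893|809)
  = (84|809)    [893 ≡ 84 mod 809]
  = (21|809)    [809 ≡ 1 mod 8 ⇒ (2|809)^2 = +1]
  = (809|21)    [QR: 21 ≡ 1 mod 4, sign kept]
  = (11|21)    [809 ≡ 11 mod 21]
  = (21|11)    [QR: 21 ≡ 1 mod 4, sign kept]
  = (10|11)    [21 ≡ 10 mod 11]
  = -(5|11)    [11 ≡ 3 mod 8 ⇒ (2|11) = -1]
  = -(11|5)    [QR: 5 ≡ 1 mod 4, sign kept]
  = -(1|5)    [11 ≡ 1 mod 5]
  = -1    [(1|5) = 1]

-1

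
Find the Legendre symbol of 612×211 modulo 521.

-1

By multiplicativity, (612·211/521) = (612/521)·(211/521).
First factor (612/521):
(612/521)
  = (91/521)    [612 ≡ 91 mod 521]
  = (521/91)    [QR: 521 ≡ 1 mod 4, sign kept]
  = (66/91)    [521 ≡ 66 mod 91]
  = -(33/91)    [91 ≡ 3 mod 8 ⇒ (2/91) = -1]
  = -(91/33)    [QR: 33 ≡ 1 mod 4, sign kept]
  = -(25/33)    [91 ≡ 25 mod 33]
  = -(33/25)    [QR: 25 ≡ 1 mod 4, sign kept]
  = -(8/25)    [33 ≡ 8 mod 25]
  = -(1/25)    [25 ≡ 1 mod 8 ⇒ (2/25)^3 = +1]
  = -1    [(1/25) = 1]
Second factor (211/521):
(211/521)
  = (521/211)    [QR: 521 ≡ 1 mod 4, sign kept]
  = (99/211)    [521 ≡ 99 mod 211]
  = -(211/99)    [QR: both ≡ 3 mod 4, sign flips]
  = -(13/99)    [211 ≡ 13 mod 99]
  = -(99/13)    [QR: 13 ≡ 1 mod 4, sign kept]
  = -(8/13)    [99 ≡ 8 mod 13]
  = (1/13)    [13 ≡ 5 mod 8 ⇒ (2/13)^3 = -1]
  = 1    [(1/13) = 1]
Product: (-1)·(1) = -1.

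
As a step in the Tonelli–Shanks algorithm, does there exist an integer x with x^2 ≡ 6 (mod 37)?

no

Factor out 2: 6 = 2·3. Since 37 ≡ 5 (mod 8), (2/37) = -1. Now have -(3/37).
37 ≡ 1 (mod 4), so quadratic reciprocity gives (3/37) = (37/3). Reduce: 37 ≡ 1 (mod 3). Now have -(1/3).
(1/3) = 1. Collecting the sign factors: -1.
(6/37) = -1, and 37 is prime, so 6 is not a quadratic residue mod 37.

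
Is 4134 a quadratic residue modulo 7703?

(4134|7703)
  = (2067|7703)    [7703 ≡ 7 mod 8 ⇒ (2|7703) = +1]
  = -(7703|2067)    [QR: both ≡ 3 mod 4, sign flips]
  = -(1502|2067)    [7703 ≡ 1502 mod 2067]
  = (751|2067)    [2067 ≡ 3 mod 8 ⇒ (2|2067) = -1]
  = -(2067|751)    [QR: both ≡ 3 mod 4, sign flips]
  = -(565|751)    [2067 ≡ 565 mod 751]
  = -(751|565)    [QR: 565 ≡ 1 mod 4, sign kept]
  = -(186|565)    [751 ≡ 186 mod 565]
  = (93|565)    [565 ≡ 5 mod 8 ⇒ (2|565) = -1]
  = (565|93)    [QR: 93 ≡ 1 mod 4, sign kept]
  = (7|93)    [565 ≡ 7 mod 93]
  = (93|7)    [QR: 93 ≡ 1 mod 4, sign kept]
  = (2|7)    [93 ≡ 2 mod 7]
  = (1|7)    [7 ≡ 7 mod 8 ⇒ (2|7) = +1]
  = 1    [(1|7) = 1]
(4134|7703) = 1, and 7703 is prime, so 4134 is a quadratic residue mod 7703.

yes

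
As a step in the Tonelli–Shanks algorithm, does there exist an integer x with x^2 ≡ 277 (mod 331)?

no

277 ≡ 1 (mod 4), so quadratic reciprocity gives (277/331) = (331/277). Reduce: 331 ≡ 54 (mod 277). Now have (54/277).
Factor out 2: 54 = 2·27. Since 277 ≡ 5 (mod 8), (2/277) = -1. Now have -(27/277).
277 ≡ 1 (mod 4), so quadratic reciprocity gives (27/277) = (277/27). Reduce: 277 ≡ 7 (mod 27). Now have -(7/27).
Both 7 ≡ 3 and 27 ≡ 3 (mod 4), so reciprocity gives (7/27) = -(27/7). Reduce: 27 ≡ 6 (mod 7). Now have (6/7).
Factor out 2: 6 = 2·3. Since 7 ≡ 7 (mod 8), (2/7) = +1. Now have (3/7).
Both 3 ≡ 3 and 7 ≡ 3 (mod 4), so reciprocity gives (3/7) = -(7/3). Reduce: 7 ≡ 1 (mod 3). Now have -(1/3).
(1/3) = 1. Collecting the sign factors: -1.
The Legendre symbol is -1, so x^2 ≡ 277 (mod 331) has no solution.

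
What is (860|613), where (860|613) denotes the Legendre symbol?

-1

Reduce the numerator: 860 ≡ 247 (mod 613), so (860|613) = (247|613).
613 ≡ 1 (mod 4), so quadratic reciprocity gives (247|613) = (613|247). Reduce: 613 ≡ 119 (mod 247). Now have (119|247).
Both 119 ≡ 3 and 247 ≡ 3 (mod 4), so reciprocity gives (119|247) = -(247|119). Reduce: 247 ≡ 9 (mod 119). Now have -(9|119).
9 ≡ 1 (mod 4), so quadratic reciprocity gives (9|119) = (119|9). Reduce: 119 ≡ 2 (mod 9). Now have -(2|9).
Factor out 2: 2 = 2. Since 9 ≡ 1 (mod 8), (2|9) = +1. Now have -(1|9).
(1|9) = 1. Collecting the sign factors: -1.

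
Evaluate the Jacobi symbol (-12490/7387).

1

(-12490/7387)
  = (2284/7387)    [-12490 ≡ 2284 mod 7387]
  = (571/7387)    [7387 ≡ 3 mod 8 ⇒ (2/7387)^2 = +1]
  = -(7387/571)    [QR: both ≡ 3 mod 4, sign flips]
  = -(535/571)    [7387 ≡ 535 mod 571]
  = (571/535)    [QR: both ≡ 3 mod 4, sign flips]
  = (36/535)    [571 ≡ 36 mod 535]
  = (9/535)    [535 ≡ 7 mod 8 ⇒ (2/535)^2 = +1]
  = (535/9)    [QR: 9 ≡ 1 mod 4, sign kept]
  = (4/9)    [535 ≡ 4 mod 9]
  = (1/9)    [9 ≡ 1 mod 8 ⇒ (2/9)^2 = +1]
  = 1    [(1/9) = 1]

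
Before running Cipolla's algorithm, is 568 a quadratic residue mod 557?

no

(568/557)
  = (11/557)    [568 ≡ 11 mod 557]
  = (557/11)    [QR: 557 ≡ 1 mod 4, sign kept]
  = (7/11)    [557 ≡ 7 mod 11]
  = -(11/7)    [QR: both ≡ 3 mod 4, sign flips]
  = -(4/7)    [11 ≡ 4 mod 7]
  = -(1/7)    [7 ≡ 7 mod 8 ⇒ (2/7)^2 = +1]
  = -1    [(1/7) = 1]
(568/557) = -1, and 557 is prime, so 568 is not a quadratic residue mod 557.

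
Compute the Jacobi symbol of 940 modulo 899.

Reduce the numerator: 940 ≡ 41 (mod 899), so (940 / 899) = (41 / 899).
41 ≡ 1 (mod 4), so quadratic reciprocity gives (41 / 899) = (899 / 41). Reduce: 899 ≡ 38 (mod 41). Now have (38 / 41).
Factor out 2: 38 = 2·19. Since 41 ≡ 1 (mod 8), (2 / 41) = +1. Now have (19 / 41).
41 ≡ 1 (mod 4), so quadratic reciprocity gives (19 / 41) = (41 / 19). Reduce: 41 ≡ 3 (mod 19). Now have (3 / 19).
Both 3 ≡ 3 and 19 ≡ 3 (mod 4), so reciprocity gives (3 / 19) = -(19 / 3). Reduce: 19 ≡ 1 (mod 3). Now have -(1 / 3).
(1 / 3) = 1. Collecting the sign factors: -1.

-1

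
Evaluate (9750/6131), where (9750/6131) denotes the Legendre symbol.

Reduce the numerator: 9750 ≡ 3619 (mod 6131), so (9750/6131) = (3619/6131).
Both 3619 ≡ 3 and 6131 ≡ 3 (mod 4), so reciprocity gives (3619/6131) = -(6131/3619). Reduce: 6131 ≡ 2512 (mod 3619). Now have -(2512/3619).
Factor out 2: 2512 = 2^4·157. Since 3619 ≡ 3 (mod 8), (2/3619) = -1, and (2/3619)^4 = +1. Now have -(157/3619).
157 ≡ 1 (mod 4), so quadratic reciprocity gives (157/3619) = (3619/157). Reduce: 3619 ≡ 8 (mod 157). Now have -(8/157).
Factor out 2: 8 = 2^3. Since 157 ≡ 5 (mod 8), (2/157) = -1, and (2/157)^3 = -1. Now have (1/157).
(1/157) = 1. Collecting the sign factors: 1.

1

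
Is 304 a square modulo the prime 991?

Factor out 2: 304 = 2^4·19. Since 991 ≡ 7 (mod 8), (2/991) = +1, and (2/991)^4 = +1. Now have (19/991).
Both 19 ≡ 3 and 991 ≡ 3 (mod 4), so reciprocity gives (19/991) = -(991/19). Reduce: 991 ≡ 3 (mod 19). Now have -(3/19).
Both 3 ≡ 3 and 19 ≡ 3 (mod 4), so reciprocity gives (3/19) = -(19/3). Reduce: 19 ≡ 1 (mod 3). Now have (1/3).
(1/3) = 1. Collecting the sign factors: 1.
(304/991) = 1, and 991 is prime, so 304 is a quadratic residue mod 991.

yes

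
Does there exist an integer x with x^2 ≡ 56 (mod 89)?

(56/89)
  = (7/89)    [89 ≡ 1 mod 8 ⇒ (2/89)^3 = +1]
  = (89/7)    [QR: 89 ≡ 1 mod 4, sign kept]
  = (5/7)    [89 ≡ 5 mod 7]
  = (7/5)    [QR: 5 ≡ 1 mod 4, sign kept]
  = (2/5)    [7 ≡ 2 mod 5]
  = -(1/5)    [5 ≡ 5 mod 8 ⇒ (2/5) = -1]
  = -1    [(1/5) = 1]
(56/89) = -1, and 89 is prime, so 56 is not a quadratic residue mod 89.

no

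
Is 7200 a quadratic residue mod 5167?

yes

Reduce the numerator: 7200 ≡ 2033 (mod 5167), so (7200/5167) = (2033/5167).
2033 ≡ 1 (mod 4), so quadratic reciprocity gives (2033/5167) = (5167/2033). Reduce: 5167 ≡ 1101 (mod 2033). Now have (1101/2033).
1101 ≡ 1 (mod 4), so quadratic reciprocity gives (1101/2033) = (2033/1101). Reduce: 2033 ≡ 932 (mod 1101). Now have (932/1101).
Factor out 2: 932 = 2^2·233. Since 1101 ≡ 5 (mod 8), (2/1101) = -1, and (2/1101)^2 = +1. Now have (233/1101).
233 ≡ 1 (mod 4), so quadratic reciprocity gives (233/1101) = (1101/233). Reduce: 1101 ≡ 169 (mod 233). Now have (169/233).
169 ≡ 1 (mod 4), so quadratic reciprocity gives (169/233) = (233/169). Reduce: 233 ≡ 64 (mod 169). Now have (64/169).
Factor out 2: 64 = 2^6. Since 169 ≡ 1 (mod 8), (2/169) = +1, and (2/169)^6 = +1. Now have (1/169).
(1/169) = 1. Collecting the sign factors: 1.
(7200/5167) = 1, and 5167 is prime, so 7200 is a quadratic residue mod 5167.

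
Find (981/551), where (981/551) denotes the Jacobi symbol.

(981/551)
  = (430/551)    [981 ≡ 430 mod 551]
  = (215/551)    [551 ≡ 7 mod 8 ⇒ (2/551) = +1]
  = -(551/215)    [QR: both ≡ 3 mod 4, sign flips]
  = -(121/215)    [551 ≡ 121 mod 215]
  = -(215/121)    [QR: 121 ≡ 1 mod 4, sign kept]
  = -(94/121)    [215 ≡ 94 mod 121]
  = -(47/121)    [121 ≡ 1 mod 8 ⇒ (2/121) = +1]
  = -(121/47)    [QR: 121 ≡ 1 mod 4, sign kept]
  = -(27/47)    [121 ≡ 27 mod 47]
  = (47/27)    [QR: both ≡ 3 mod 4, sign flips]
  = (20/27)    [47 ≡ 20 mod 27]
  = (5/27)    [27 ≡ 3 mod 8 ⇒ (2/27)^2 = +1]
  = (27/5)    [QR: 5 ≡ 1 mod 4, sign kept]
  = (2/5)    [27 ≡ 2 mod 5]
  = -(1/5)    [5 ≡ 5 mod 8 ⇒ (2/5) = -1]
  = -1    [(1/5) = 1]

-1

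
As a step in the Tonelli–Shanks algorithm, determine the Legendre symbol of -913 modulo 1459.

1

(-913/1459)
  = -(913/1459)    [1459 ≡ 3 mod 4 ⇒ (-1/1459) = -1]
  = -(1459/913)    [QR: 913 ≡ 1 mod 4, sign kept]
  = -(546/913)    [1459 ≡ 546 mod 913]
  = -(273/913)    [913 ≡ 1 mod 8 ⇒ (2/913) = +1]
  = -(913/273)    [QR: 273 ≡ 1 mod 4, sign kept]
  = -(94/273)    [913 ≡ 94 mod 273]
  = -(47/273)    [273 ≡ 1 mod 8 ⇒ (2/273) = +1]
  = -(273/47)    [QR: 273 ≡ 1 mod 4, sign kept]
  = -(38/47)    [273 ≡ 38 mod 47]
  = -(19/47)    [47 ≡ 7 mod 8 ⇒ (2/47) = +1]
  = (47/19)    [QR: both ≡ 3 mod 4, sign flips]
  = (9/19)    [47 ≡ 9 mod 19]
  = (19/9)    [QR: 9 ≡ 1 mod 4, sign kept]
  = (1/9)    [19 ≡ 1 mod 9]
  = 1    [(1/9) = 1]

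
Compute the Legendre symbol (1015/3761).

1

3761 ≡ 1 (mod 4), so quadratic reciprocity gives (1015/3761) = (3761/1015). Reduce: 3761 ≡ 716 (mod 1015). Now have (716/1015).
Factor out 2: 716 = 2^2·179. Since 1015 ≡ 7 (mod 8), (2/1015) = +1, and (2/1015)^2 = +1. Now have (179/1015).
Both 179 ≡ 3 and 1015 ≡ 3 (mod 4), so reciprocity gives (179/1015) = -(1015/179). Reduce: 1015 ≡ 120 (mod 179). Now have -(120/179).
Factor out 2: 120 = 2^3·15. Since 179 ≡ 3 (mod 8), (2/179) = -1, and (2/179)^3 = -1. Now have (15/179).
Both 15 ≡ 3 and 179 ≡ 3 (mod 4), so reciprocity gives (15/179) = -(179/15). Reduce: 179 ≡ 14 (mod 15). Now have -(14/15).
Factor out 2: 14 = 2·7. Since 15 ≡ 7 (mod 8), (2/15) = +1. Now have -(7/15).
Both 7 ≡ 3 and 15 ≡ 3 (mod 4), so reciprocity gives (7/15) = -(15/7). Reduce: 15 ≡ 1 (mod 7). Now have (1/7).
(1/7) = 1. Collecting the sign factors: 1.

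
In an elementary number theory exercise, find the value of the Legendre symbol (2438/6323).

-1

Factor out 2: 2438 = 2·1219. Since 6323 ≡ 3 (mod 8), (2/6323) = -1. Now have -(1219/6323).
Both 1219 ≡ 3 and 6323 ≡ 3 (mod 4), so reciprocity gives (1219/6323) = -(6323/1219). Reduce: 6323 ≡ 228 (mod 1219). Now have (228/1219).
Factor out 2: 228 = 2^2·57. Since 1219 ≡ 3 (mod 8), (2/1219) = -1, and (2/1219)^2 = +1. Now have (57/1219).
57 ≡ 1 (mod 4), so quadratic reciprocity gives (57/1219) = (1219/57). Reduce: 1219 ≡ 22 (mod 57). Now have (22/57).
Factor out 2: 22 = 2·11. Since 57 ≡ 1 (mod 8), (2/57) = +1. Now have (11/57).
57 ≡ 1 (mod 4), so quadratic reciprocity gives (11/57) = (57/11). Reduce: 57 ≡ 2 (mod 11). Now have (2/11).
Factor out 2: 2 = 2. Since 11 ≡ 3 (mod 8), (2/11) = -1. Now have -(1/11).
(1/11) = 1. Collecting the sign factors: -1.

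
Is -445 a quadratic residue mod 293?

yes

Reduce the numerator: -445 ≡ 141 (mod 293), so (-445/293) = (141/293).
141 ≡ 1 (mod 4), so quadratic reciprocity gives (141/293) = (293/141). Reduce: 293 ≡ 11 (mod 141). Now have (11/141).
141 ≡ 1 (mod 4), so quadratic reciprocity gives (11/141) = (141/11). Reduce: 141 ≡ 9 (mod 11). Now have (9/11).
9 ≡ 1 (mod 4), so quadratic reciprocity gives (9/11) = (11/9). Reduce: 11 ≡ 2 (mod 9). Now have (2/9).
Factor out 2: 2 = 2. Since 9 ≡ 1 (mod 8), (2/9) = +1. Now have (1/9).
(1/9) = 1. Collecting the sign factors: 1.
(-445/293) = 1, and 293 is prime, so -445 is a quadratic residue mod 293.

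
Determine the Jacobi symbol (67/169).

169 ≡ 1 (mod 4), so quadratic reciprocity gives (67/169) = (169/67). Reduce: 169 ≡ 35 (mod 67). Now have (35/67).
Both 35 ≡ 3 and 67 ≡ 3 (mod 4), so reciprocity gives (35/67) = -(67/35). Reduce: 67 ≡ 32 (mod 35). Now have -(32/35).
Factor out 2: 32 = 2^5. Since 35 ≡ 3 (mod 8), (2/35) = -1, and (2/35)^5 = -1. Now have (1/35).
(1/35) = 1. Collecting the sign factors: 1.

1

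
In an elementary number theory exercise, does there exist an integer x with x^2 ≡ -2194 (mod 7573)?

no

Pull out -1: (-2194|7573) = (-1|7573)·(2194|7573). Since 7573 ≡ 1 (mod 4), (-1|7573) = +1. Now have (2194|7573).
Factor out 2: 2194 = 2·1097. Since 7573 ≡ 5 (mod 8), (2|7573) = -1. Now have -(1097|7573).
1097 ≡ 1 (mod 4), so quadratic reciprocity gives (1097|7573) = (7573|1097). Reduce: 7573 ≡ 991 (mod 1097). Now have -(991|1097).
1097 ≡ 1 (mod 4), so quadratic reciprocity gives (991|1097) = (1097|991). Reduce: 1097 ≡ 106 (mod 991). Now have -(106|991).
Factor out 2: 106 = 2·53. Since 991 ≡ 7 (mod 8), (2|991) = +1. Now have -(53|991).
53 ≡ 1 (mod 4), so quadratic reciprocity gives (53|991) = (991|53). Reduce: 991 ≡ 37 (mod 53). Now have -(37|53).
37 ≡ 1 (mod 4), so quadratic reciprocity gives (37|53) = (53|37). Reduce: 53 ≡ 16 (mod 37). Now have -(16|37).
Factor out 2: 16 = 2^4. Since 37 ≡ 5 (mod 8), (2|37) = -1, and (2|37)^4 = +1. Now have -(1|37).
(1|37) = 1. Collecting the sign factors: -1.
The Legendre symbol is -1, so x^2 ≡ -2194 (mod 7573) has no solution.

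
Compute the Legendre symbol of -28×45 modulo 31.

-1

By multiplicativity, (-28·45|31) = (-28|31)·(45|31).
First factor (-28|31):
Reduce the numerator: -28 ≡ 3 (mod 31), so (-28|31) = (3|31).
Both 3 ≡ 3 and 31 ≡ 3 (mod 4), so reciprocity gives (3|31) = -(31|3). Reduce: 31 ≡ 1 (mod 3). Now have -(1|3).
(1|3) = 1. Collecting the sign factors: -1.
Second factor (45|31):
Reduce the numerator: 45 ≡ 14 (mod 31), so (45|31) = (14|31).
Factor out 2: 14 = 2·7. Since 31 ≡ 7 (mod 8), (2|31) = +1. Now have (7|31).
Both 7 ≡ 3 and 31 ≡ 3 (mod 4), so reciprocity gives (7|31) = -(31|7). Reduce: 31 ≡ 3 (mod 7). Now have -(3|7).
Both 3 ≡ 3 and 7 ≡ 3 (mod 4), so reciprocity gives (3|7) = -(7|3). Reduce: 7 ≡ 1 (mod 3). Now have (1|3).
(1|3) = 1. Collecting the sign factors: 1.
Product: (-1)·(1) = -1.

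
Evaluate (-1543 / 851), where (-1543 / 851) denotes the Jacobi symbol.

-1

Reduce the numerator: -1543 ≡ 159 (mod 851), so (-1543 / 851) = (159 / 851).
Both 159 ≡ 3 and 851 ≡ 3 (mod 4), so reciprocity gives (159 / 851) = -(851 / 159). Reduce: 851 ≡ 56 (mod 159). Now have -(56 / 159).
Factor out 2: 56 = 2^3·7. Since 159 ≡ 7 (mod 8), (2 / 159) = +1, and (2 / 159)^3 = +1. Now have -(7 / 159).
Both 7 ≡ 3 and 159 ≡ 3 (mod 4), so reciprocity gives (7 / 159) = -(159 / 7). Reduce: 159 ≡ 5 (mod 7). Now have (5 / 7).
5 ≡ 1 (mod 4), so quadratic reciprocity gives (5 / 7) = (7 / 5). Reduce: 7 ≡ 2 (mod 5). Now have (2 / 5).
Factor out 2: 2 = 2. Since 5 ≡ 5 (mod 8), (2 / 5) = -1. Now have -(1 / 5).
(1 / 5) = 1. Collecting the sign factors: -1.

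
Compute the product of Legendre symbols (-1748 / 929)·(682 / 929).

-1

By multiplicativity, (-1748·682 / 929) = (-1748 / 929)·(682 / 929).
First factor (-1748 / 929):
(-1748 / 929)
  = (1748 / 929)    [929 ≡ 1 mod 4 ⇒ (-1 / 929) = +1]
  = (819 / 929)    [1748 ≡ 819 mod 929]
  = (929 / 819)    [QR: 929 ≡ 1 mod 4, sign kept]
  = (110 / 819)    [929 ≡ 110 mod 819]
  = -(55 / 819)    [819 ≡ 3 mod 8 ⇒ (2 / 819) = -1]
  = (819 / 55)    [QR: both ≡ 3 mod 4, sign flips]
  = (49 / 55)    [819 ≡ 49 mod 55]
  = (55 / 49)    [QR: 49 ≡ 1 mod 4, sign kept]
  = (6 / 49)    [55 ≡ 6 mod 49]
  = (3 / 49)    [49 ≡ 1 mod 8 ⇒ (2 / 49) = +1]
  = (49 / 3)    [QR: 49 ≡ 1 mod 4, sign kept]
  = (1 / 3)    [49 ≡ 1 mod 3]
  = 1    [(1 / 3) = 1]
Second factor (682 / 929):
(682 / 929)
  = (341 / 929)    [929 ≡ 1 mod 8 ⇒ (2 / 929) = +1]
  = (929 / 341)    [QR: 341 ≡ 1 mod 4, sign kept]
  = (247 / 341)    [929 ≡ 247 mod 341]
  = (341 / 247)    [QR: 341 ≡ 1 mod 4, sign kept]
  = (94 / 247)    [341 ≡ 94 mod 247]
  = (47 / 247)    [247 ≡ 7 mod 8 ⇒ (2 / 247) = +1]
  = -(247 / 47)    [QR: both ≡ 3 mod 4, sign flips]
  = -(12 / 47)    [247 ≡ 12 mod 47]
  = -(3 / 47)    [47 ≡ 7 mod 8 ⇒ (2 / 47)^2 = +1]
  = (47 / 3)    [QR: both ≡ 3 mod 4, sign flips]
  = (2 / 3)    [47 ≡ 2 mod 3]
  = -(1 / 3)    [3 ≡ 3 mod 8 ⇒ (2 / 3) = -1]
  = -1    [(1 / 3) = 1]
Product: (1)·(-1) = -1.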